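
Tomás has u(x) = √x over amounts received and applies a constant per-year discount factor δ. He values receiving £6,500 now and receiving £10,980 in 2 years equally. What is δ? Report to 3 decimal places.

The payoff in 2 years is discounted by δ^2, so u(6500) = δ^2·u(10980) and δ^2 = u(6500)/u(10980).
Since u(x) = √x, δ^2 = √(6500/10980) = 0.76941.
Hence δ = (0.76941)^(1/2) = 0.87716.

δ ≈ 0.877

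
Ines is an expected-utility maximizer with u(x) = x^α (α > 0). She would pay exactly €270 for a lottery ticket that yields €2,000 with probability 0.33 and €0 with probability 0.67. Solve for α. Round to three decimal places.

Since u(0) = 0, the lottery's EU is 0.33·2000^α.
Equating: 270^α = 0.33·2000^α, i.e. 0.1350^α = 0.33.
Take logs: α = ln 0.33 / ln(270/2000) ≈ 0.55364.

α ≈ 0.554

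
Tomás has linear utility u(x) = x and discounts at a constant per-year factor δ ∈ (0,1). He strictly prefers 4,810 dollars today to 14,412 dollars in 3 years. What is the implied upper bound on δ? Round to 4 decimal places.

δ < 0.6936

Comparing present values: 4810 > δ^3·14412.
So δ^3 < 4810/14412 = 0.33375; taking the cube root of both positive sides preserves the inequality.
δ < (4810/14412)^(1/3) ≈ 0.6936.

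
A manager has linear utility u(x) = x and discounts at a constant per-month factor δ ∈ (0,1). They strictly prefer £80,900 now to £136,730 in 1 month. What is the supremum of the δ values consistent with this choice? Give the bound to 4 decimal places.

The preference means 80900 > δ·136730.
Dividing through by 136730 gives δ < 0.59168.

δ < 0.5917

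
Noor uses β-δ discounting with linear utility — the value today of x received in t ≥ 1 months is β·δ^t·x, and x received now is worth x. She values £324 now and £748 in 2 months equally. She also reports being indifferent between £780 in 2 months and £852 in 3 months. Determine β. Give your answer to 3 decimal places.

Both payoffs in the second observation are in the future, so β drops out: δ^2·780 = δ^3·852 ⇒ δ = 780/852 = 0.91549.
The first indifference: 324 = β·δ^2·748, so β = 324/(δ^2·748) = 324/(0.83813·748) ≈ 0.517.

β ≈ 0.517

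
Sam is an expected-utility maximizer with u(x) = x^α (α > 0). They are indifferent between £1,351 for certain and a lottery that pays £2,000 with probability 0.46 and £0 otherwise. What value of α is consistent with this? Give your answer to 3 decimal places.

α ≈ 1.979

The lottery's expected utility is 0.46·u(2000) + 0.54·u(0) = 0.46·2000^α (since u(0) = 0 for α > 0).
Setting u(1351) equal to that: 1351^α = 0.46·2000^α ⇒ (1351/2000)^α = 0.46.
Taking logs: α·ln(1351/2000) = ln(0.46), so α = -0.776529 / -0.392302 ≈ 1.979.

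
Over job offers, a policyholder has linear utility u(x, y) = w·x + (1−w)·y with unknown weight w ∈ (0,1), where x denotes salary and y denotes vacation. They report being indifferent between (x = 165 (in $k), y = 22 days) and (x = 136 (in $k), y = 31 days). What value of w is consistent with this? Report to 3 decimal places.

Indifference: w·165 + (1−w)·22 = w·136 + (1−w)·31.
w·(165−136) = (1−w)·(31−22), i.e. w·29 = (1−w)·9.
The marginal rate of substitution is 9/29, so w = 9/(29+9) = 0.237.

w = 0.237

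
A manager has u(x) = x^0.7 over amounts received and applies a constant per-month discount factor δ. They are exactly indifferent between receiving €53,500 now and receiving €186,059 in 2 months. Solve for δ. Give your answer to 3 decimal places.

The payoff in 2 months is discounted by δ^2, so u(53500) = δ^2·u(186059) and δ^2 = u(53500)/u(186059).
Since u(x) = x^0.7, δ^2 = (53500/186059)^0.7 = 0.28754^0.7 = 0.41792.
So δ = 0.41792^(1/2) ≈ 0.646.

δ ≈ 0.646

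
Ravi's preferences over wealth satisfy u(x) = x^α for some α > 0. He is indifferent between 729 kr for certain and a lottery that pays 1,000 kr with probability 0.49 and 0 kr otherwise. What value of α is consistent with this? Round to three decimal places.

α ≈ 2.257

Since u(0) = 0, the lottery's EU is 0.49·1000^α.
Indifference: 729^α = 0.49·1000^α, so (729/1000)^α = 0.49.
Take logs: α = ln 0.49 / ln(729/1000) ≈ 2.25685.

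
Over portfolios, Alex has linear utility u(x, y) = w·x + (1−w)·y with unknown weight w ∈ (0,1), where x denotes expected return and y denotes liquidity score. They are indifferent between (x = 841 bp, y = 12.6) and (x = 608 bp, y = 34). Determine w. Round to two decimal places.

w = 0.08

Equating utilities: w·841 + (1−w)·12.6 = w·608 + (1−w)·34.
w·(841−608) = (1−w)·(34−12.6), i.e. w·233 = (1−w)·21.4.
Hence w = 21.4/(233+21.4) = 21.4/254.4 = 0.08.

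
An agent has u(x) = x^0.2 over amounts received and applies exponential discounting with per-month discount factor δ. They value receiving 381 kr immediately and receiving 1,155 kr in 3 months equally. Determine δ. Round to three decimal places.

The payoff in 3 months is discounted by δ^3, so u(381) = δ^3·u(1155) and δ^3 = u(381)/u(1155).
Since u(x) = x^0.2, δ^3 = (381/1155)^0.2 = 0.32987^0.2 = 0.80107.
Hence δ = (0.80107)^(1/3) = 0.92873.

δ ≈ 0.929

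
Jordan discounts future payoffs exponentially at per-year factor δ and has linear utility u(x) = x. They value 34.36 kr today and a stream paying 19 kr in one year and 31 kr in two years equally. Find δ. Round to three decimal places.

Equating present values: 34.36 = 19δ + 31δ².
So 31δ² + 19δ − 34.36 = 0.
δ = (−19 + √(19² + 4·31·34.36)) / (2·31) = (−19 + √4621.64) / 62 ≈ 0.790.

δ ≈ 0.790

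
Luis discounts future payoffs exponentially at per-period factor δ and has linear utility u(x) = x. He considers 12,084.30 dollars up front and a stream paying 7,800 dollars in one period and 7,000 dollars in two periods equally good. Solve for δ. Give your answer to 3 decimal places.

Equating present values: 12084.30 = 7800δ + 7000δ².
That is, 7000δ² + 7800δ − 12084.30 = 0, a quadratic in δ.
The positive root is δ = [−7800 + √(7800² + 4·7000·12084.30)] / (2·7000) = (−7800 + 19980.000)/14000 ≈ 0.870.

δ ≈ 0.870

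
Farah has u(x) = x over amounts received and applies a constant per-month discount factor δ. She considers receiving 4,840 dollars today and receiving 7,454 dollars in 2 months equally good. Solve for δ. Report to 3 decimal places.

δ ≈ 0.806

The payoff in 2 months is discounted by δ^2, so u(4840) = δ^2·u(7454) and δ^2 = u(4840)/u(7454).
With u(x) = x: δ^2 = 4840/7454 = 0.64932.
So δ = 0.64932^(1/2) ≈ 0.806.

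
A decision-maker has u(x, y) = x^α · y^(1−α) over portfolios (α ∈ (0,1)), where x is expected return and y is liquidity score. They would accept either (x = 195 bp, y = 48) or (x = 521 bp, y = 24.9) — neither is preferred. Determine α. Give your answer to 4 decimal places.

The Cobb–Douglas utilities coincide, so 195^α·48^(1−α) = 521^α·24.9^(1−α).
Taking logs: α·ln 195 + (1−α)·ln 48 = α·ln 521 + (1−α)·ln 24.9, i.e. α·-0.9827505 = (1−α)·-0.6563332.
With A = -0.9827505 and B = -0.6563332: α·A = (1−α)·B, so α = B/(A+B) = -0.6563332/-1.6390837 ≈ 0.4004.

α ≈ 0.4004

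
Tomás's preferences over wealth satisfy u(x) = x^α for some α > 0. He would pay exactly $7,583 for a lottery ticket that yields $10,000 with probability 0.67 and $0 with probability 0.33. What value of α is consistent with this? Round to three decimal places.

Since u(0) = 0, the lottery's EU is 0.67·10000^α.
Setting u(7583) equal to that: 7583^α = 0.67·10000^α ⇒ (7583/10000)^α = 0.67.
Taking logs: α·ln(7583/10000) = ln(0.67), so α = -0.400478 / -0.276676 ≈ 1.447.

α ≈ 1.447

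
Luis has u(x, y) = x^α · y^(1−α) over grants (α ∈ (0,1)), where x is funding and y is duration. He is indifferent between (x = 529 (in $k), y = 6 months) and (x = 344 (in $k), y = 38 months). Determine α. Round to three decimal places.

The Cobb–Douglas utilities coincide, so 529^α·6^(1−α) = 344^α·38^(1−α).
(529/344)^α = (38/6)^(1−α); take logs: α·ln(529/344) = (1−α)·ln(38/6), i.e. α·0.430347 = (1−α)·1.845827.
Thus α·(2.276174) = 1.845827, so α = 1.845827/2.276174 ≈ 0.811.

α ≈ 0.811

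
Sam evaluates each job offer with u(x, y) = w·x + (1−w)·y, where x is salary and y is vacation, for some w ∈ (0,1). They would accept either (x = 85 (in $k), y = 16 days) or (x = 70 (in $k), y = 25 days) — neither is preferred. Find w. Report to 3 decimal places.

w = 0.375

Indifference: w·85 + (1−w)·16 = w·70 + (1−w)·25.
w·(85−70) = (1−w)·(25−16), i.e. w·15 = (1−w)·9.
The marginal rate of substitution is 9/15, so w = 9/(15+9) = 0.375.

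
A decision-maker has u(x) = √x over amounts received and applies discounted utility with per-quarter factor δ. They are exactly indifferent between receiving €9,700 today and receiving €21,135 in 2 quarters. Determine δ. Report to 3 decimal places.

δ ≈ 0.823

The payoff in 2 quarters is discounted by δ^2, so u(9700) = δ^2·u(21135) and δ^2 = u(9700)/u(21135).
With u(x) = √x: δ^2 = √9700/√21135 = √(9700/21135) = 0.67746.
So δ = 0.67746^(1/2) ≈ 0.823.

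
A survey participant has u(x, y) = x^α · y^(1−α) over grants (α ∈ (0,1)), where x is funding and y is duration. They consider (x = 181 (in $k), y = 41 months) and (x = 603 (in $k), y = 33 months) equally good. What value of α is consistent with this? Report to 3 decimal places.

α ≈ 0.153

Set the two utilities equal: 181^α·41^(1−α) = 603^α·33^(1−α).
Taking logs: α·ln 181 + (1−α)·ln 41 = α·ln 603 + (1−α)·ln 33, i.e. α·-1.203420 = (1−α)·-0.217065.
Thus α·(-1.420485) = -0.217065, so α = -0.217065/-1.420485 ≈ 0.153.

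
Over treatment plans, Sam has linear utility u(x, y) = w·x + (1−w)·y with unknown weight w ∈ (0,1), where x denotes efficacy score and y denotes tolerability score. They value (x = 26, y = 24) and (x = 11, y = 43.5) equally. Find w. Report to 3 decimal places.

Equating utilities: w·26 + (1−w)·24 = w·11 + (1−w)·43.5.
w·(26−11) = (1−w)·(43.5−24), i.e. w·15 = (1−w)·19.5.
So w/(1−w) = 19.5/15 = 1.3000, giving w = 19.5/(15+19.5) = 0.565.

w = 0.565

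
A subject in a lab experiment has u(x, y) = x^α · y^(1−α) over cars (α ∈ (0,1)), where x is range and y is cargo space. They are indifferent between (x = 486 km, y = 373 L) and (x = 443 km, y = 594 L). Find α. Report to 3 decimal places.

α ≈ 0.834

Set the two utilities equal: 486^α·373^(1−α) = 443^α·594^(1−α).
Rearrange to (486/443)^α = (594/373)^(1−α) and take logs: α·0.092639 = (1−α)·0.465301.
So α/(1−α) = (0.465301)/(0.092639) = 5.022733, and α = 5.022733/6.022733 ≈ 0.834.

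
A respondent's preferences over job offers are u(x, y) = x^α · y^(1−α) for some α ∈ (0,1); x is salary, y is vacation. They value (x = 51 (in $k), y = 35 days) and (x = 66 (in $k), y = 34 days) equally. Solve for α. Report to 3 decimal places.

α ≈ 0.101

The Cobb–Douglas utilities coincide, so 51^α·35^(1−α) = 66^α·34^(1−α).
Taking logs: α·ln 51 + (1−α)·ln 35 = α·ln 66 + (1−α)·ln 34, i.e. α·-0.257829 = (1−α)·-0.028988.
Thus α·(-0.286817) = -0.028988, so α = -0.028988/-0.286817 ≈ 0.101.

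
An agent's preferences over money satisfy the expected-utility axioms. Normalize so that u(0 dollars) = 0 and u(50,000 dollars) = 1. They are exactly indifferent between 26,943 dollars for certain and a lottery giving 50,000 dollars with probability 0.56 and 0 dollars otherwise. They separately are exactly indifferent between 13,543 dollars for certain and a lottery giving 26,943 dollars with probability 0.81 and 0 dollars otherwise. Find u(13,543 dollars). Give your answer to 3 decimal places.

0.454

First, u(26,943 dollars) = 0.56·u(50,000 dollars) + 0.44·u(0 dollars) = 0.56.
The second indifference gives u(13,543 dollars) = 0.81·u(26,943 dollars) + 0.19·u(0 dollars) = 0.81·0.56 + 0.19·0.00 = 0.4536.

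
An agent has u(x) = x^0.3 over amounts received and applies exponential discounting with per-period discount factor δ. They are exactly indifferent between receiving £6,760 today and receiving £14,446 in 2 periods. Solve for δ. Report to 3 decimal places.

δ ≈ 0.892

The payoff in 2 periods is discounted by δ^2, so u(6760) = δ^2·u(14446) and δ^2 = u(6760)/u(14446).
Since u(x) = x^0.3, δ^2 = (6760/14446)^0.3 = 0.46795^0.3 = 0.79627.
Taking the square root: δ = 0.79627^(1/2) ≈ 0.892.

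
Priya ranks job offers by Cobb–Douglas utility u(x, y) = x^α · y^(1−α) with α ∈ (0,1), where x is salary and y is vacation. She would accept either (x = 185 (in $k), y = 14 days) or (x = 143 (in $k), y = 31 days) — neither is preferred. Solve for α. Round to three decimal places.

α ≈ 0.755

Set the two utilities equal: 185^α·14^(1−α) = 143^α·31^(1−α).
Taking logs: α·ln 185 + (1−α)·ln 14 = α·ln 143 + (1−α)·ln 31, i.e. α·0.257511 = (1−α)·0.794930.
Thus α·(1.052441) = 0.794930, so α = 0.794930/1.052441 ≈ 0.755.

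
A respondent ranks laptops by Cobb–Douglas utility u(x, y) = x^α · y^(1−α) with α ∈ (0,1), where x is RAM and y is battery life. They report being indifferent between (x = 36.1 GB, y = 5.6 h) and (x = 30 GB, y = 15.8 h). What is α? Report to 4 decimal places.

The Cobb–Douglas utilities coincide, so 36.1^α·5.6^(1−α) = 30^α·15.8^(1−α).
Rearrange to (36.1/30)^α = (15.8/5.6)^(1−α) and take logs: α·0.1850955 = (1−α)·1.0372433.
Thus α·(1.2223388) = 1.0372433, so α = 1.0372433/1.2223388 ≈ 0.8486.

α ≈ 0.8486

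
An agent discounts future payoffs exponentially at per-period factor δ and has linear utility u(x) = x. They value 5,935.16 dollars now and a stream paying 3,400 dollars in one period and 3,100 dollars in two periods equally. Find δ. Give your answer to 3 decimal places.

δ ≈ 0.940

The stream is worth 3400δ + 3100δ² today, so 3400δ + 3100δ² = 5935.16.
That is, 3100δ² + 3400δ − 5935.16 = 0, a quadratic in δ.
By the quadratic formula (taking the positive root), δ = (−3400 + √85155984.00) / 6200 ≈ 0.940.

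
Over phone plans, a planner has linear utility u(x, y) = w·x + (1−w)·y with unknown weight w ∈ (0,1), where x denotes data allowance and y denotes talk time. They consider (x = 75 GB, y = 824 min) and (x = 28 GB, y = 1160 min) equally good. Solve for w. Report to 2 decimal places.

Indifference: w·75 + (1−w)·824 = w·28 + (1−w)·1160.
Collecting terms: w·47 = (1−w)·336.
The marginal rate of substitution is 336/47, so w = 336/(47+336) = 0.88.

w = 0.88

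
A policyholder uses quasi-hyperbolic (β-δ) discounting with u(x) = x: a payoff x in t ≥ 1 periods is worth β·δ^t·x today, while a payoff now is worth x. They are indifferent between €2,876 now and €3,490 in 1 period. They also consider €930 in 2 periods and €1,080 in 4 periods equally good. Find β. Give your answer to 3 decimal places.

β ≈ 0.888

From the later pair, β·δ^2·930 = β·δ^4·1080; dividing through, δ^2 = 930/1080 = 0.86111, so δ = 0.92796.
The first indifference: 2876 = β·δ·3490, so β = 2876/(δ·3490) = 2876/(0.92796·3490) ≈ 0.888.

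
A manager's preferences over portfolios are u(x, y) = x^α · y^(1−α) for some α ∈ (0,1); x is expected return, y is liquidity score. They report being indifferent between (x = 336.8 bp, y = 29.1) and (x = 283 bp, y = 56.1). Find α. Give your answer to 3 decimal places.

Set the two utilities equal: 336.8^α·29.1^(1−α) = 283^α·56.1^(1−α).
Taking logs: α·ln 336.8 + (1−α)·ln 29.1 = α·ln 283 + (1−α)·ln 56.1, i.e. α·0.174042 = (1−α)·0.656398.
With A = 0.174042 and B = 0.656398: α·A = (1−α)·B, so α = B/(A+B) = 0.656398/0.830440 ≈ 0.790.

α ≈ 0.790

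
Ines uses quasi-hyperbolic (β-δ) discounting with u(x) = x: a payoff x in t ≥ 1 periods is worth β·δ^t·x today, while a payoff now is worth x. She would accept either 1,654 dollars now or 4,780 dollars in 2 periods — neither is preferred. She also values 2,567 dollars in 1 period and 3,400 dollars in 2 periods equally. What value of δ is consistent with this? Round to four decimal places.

δ ≈ 0.7550

The second indifference involves only future payoffs, so β cancels: β·δ^1·2567 = β·δ^2·3400, giving δ = 2567/3400 = 0.75500.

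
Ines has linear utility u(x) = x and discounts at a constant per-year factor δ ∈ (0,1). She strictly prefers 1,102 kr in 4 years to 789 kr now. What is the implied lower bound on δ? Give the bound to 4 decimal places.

δ > 0.9199

The preference means 789 < δ^4·1102.
So δ^4 > 789/1102 = 0.71597; taking the 4th root of both positive sides preserves the inequality.
δ > (789/1102)^(1/4) ≈ 0.9199.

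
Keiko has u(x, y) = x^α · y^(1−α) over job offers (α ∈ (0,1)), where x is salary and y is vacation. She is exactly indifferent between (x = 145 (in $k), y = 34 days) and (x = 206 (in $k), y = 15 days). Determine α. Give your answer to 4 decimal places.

Set the two utilities equal: 145^α·34^(1−α) = 206^α·15^(1−α).
(145/206)^α = (15/34)^(1−α); take logs: α·ln(145/206) = (1−α)·ln(15/34), i.e. α·-0.3511424 = (1−α)·-0.8183103.
Thus α·(-1.1694527) = -0.8183103, so α = -0.8183103/-1.1694527 ≈ 0.6997.

α ≈ 0.6997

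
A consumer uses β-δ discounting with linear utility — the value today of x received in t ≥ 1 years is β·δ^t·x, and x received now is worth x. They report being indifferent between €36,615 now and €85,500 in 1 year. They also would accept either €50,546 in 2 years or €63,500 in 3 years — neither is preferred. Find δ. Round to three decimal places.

Both payoffs in the second observation are in the future, so β drops out: δ^2·50546 = δ^3·63500 ⇒ δ = 50546/63500 = 0.79600.

δ ≈ 0.796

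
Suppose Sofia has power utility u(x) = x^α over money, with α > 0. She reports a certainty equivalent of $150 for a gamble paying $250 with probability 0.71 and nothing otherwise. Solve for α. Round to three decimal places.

Since u(0) = 0, the lottery's EU is 0.71·250^α.
Equating: 150^α = 0.71·250^α, i.e. 0.6000^α = 0.71.
Take logs: α = ln 0.71 / ln(150/250) ≈ 0.67046.

α ≈ 0.670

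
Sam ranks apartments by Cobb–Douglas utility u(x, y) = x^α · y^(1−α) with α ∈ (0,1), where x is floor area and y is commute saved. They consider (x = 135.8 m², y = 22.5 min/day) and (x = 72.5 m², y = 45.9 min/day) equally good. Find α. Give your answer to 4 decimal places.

Set the two utilities equal: 135.8^α·22.5^(1−α) = 72.5^α·45.9^(1−α).
Rearrange to (135.8/72.5)^α = (45.9/22.5)^(1−α) and take logs: α·0.6275967 = (1−α)·0.7129498.
With A = 0.6275967 and B = 0.7129498: α·A = (1−α)·B, so α = B/(A+B) = 0.7129498/1.3405465 ≈ 0.5318.

α ≈ 0.5318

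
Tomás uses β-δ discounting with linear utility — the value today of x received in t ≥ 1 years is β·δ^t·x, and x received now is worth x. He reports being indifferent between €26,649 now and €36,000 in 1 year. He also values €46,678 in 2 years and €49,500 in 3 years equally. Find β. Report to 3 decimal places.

β ≈ 0.785

Both payoffs in the second observation are in the future, so β drops out: δ^2·46678 = δ^3·49500 ⇒ δ = 46678/49500 = 0.94299.
Now use the now-vs-future pair: 26649 = β·δ·36000 gives β = 26649/(0.94299·36000) ≈ 0.785.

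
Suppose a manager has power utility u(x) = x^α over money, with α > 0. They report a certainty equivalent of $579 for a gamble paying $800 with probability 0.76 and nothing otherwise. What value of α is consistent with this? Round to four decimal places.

α ≈ 0.8488

The lottery's expected utility is 0.76·u(800) + 0.24·u(0) = 0.76·800^α (since u(0) = 0 for α > 0).
Equating: 579^α = 0.76·800^α, i.e. 0.7238^α = 0.76.
Take logs: α = ln 0.76 / ln(579/800) ≈ 0.848837.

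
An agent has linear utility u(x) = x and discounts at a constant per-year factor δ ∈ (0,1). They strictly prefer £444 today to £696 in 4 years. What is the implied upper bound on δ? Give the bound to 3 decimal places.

δ < 0.894

Comparing present values: 444 > δ^4·696.
Hence δ^4 < 444/696 = 0.63793, and x ↦ x^(1/4) is increasing on (0,∞).
δ < 0.63793^(1/4) = 0.894.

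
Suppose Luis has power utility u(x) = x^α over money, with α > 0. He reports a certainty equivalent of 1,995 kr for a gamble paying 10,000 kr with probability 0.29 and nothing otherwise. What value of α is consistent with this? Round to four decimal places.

α ≈ 0.7679

EU(lottery) = 0.29·10000^α + 0.71·0 = 0.29·10000^α.
Equating: 1995^α = 0.29·10000^α, i.e. 0.1995^α = 0.29.
Taking logs: α·ln(1995/10000) = ln(0.29), so α = -1.2378744 / -1.6119410 ≈ 0.7679.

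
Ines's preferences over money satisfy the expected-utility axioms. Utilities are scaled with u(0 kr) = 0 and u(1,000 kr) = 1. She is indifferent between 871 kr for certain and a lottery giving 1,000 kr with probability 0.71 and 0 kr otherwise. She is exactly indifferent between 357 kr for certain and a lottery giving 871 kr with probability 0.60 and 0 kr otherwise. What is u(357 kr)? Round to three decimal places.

First, u(871 kr) = 0.71·u(1,000 kr) + 0.29·u(0 kr) = 0.71.
The second indifference gives u(357 kr) = 0.60·u(871 kr) + 0.40·u(0 kr) = 0.60·0.71 + 0.40·0.00 = 0.4260.

0.426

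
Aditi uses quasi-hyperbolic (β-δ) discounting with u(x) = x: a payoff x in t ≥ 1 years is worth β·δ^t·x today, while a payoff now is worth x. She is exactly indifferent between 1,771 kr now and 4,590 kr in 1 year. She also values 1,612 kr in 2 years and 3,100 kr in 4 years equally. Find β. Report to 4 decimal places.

The second indifference involves only future payoffs, so β cancels: β·δ^2·1612 = β·δ^4·3100, giving δ^2 = 1612/3100 = 0.52000, so δ = 0.72111.
The first indifference: 1771 = β·δ·4590, so β = 1771/(δ·4590) = 1771/(0.72111·4590) ≈ 0.5351.

β ≈ 0.5351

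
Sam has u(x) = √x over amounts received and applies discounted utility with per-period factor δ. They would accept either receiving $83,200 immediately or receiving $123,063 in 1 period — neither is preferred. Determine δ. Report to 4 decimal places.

δ ≈ 0.8222

Equating discounted utilities: u(83200) = δ·u(123063) ⇒ δ = u(83200)/u(123063).
With u(x) = √x: δ = √83200/√123063 = √(83200/123063) = 0.82224.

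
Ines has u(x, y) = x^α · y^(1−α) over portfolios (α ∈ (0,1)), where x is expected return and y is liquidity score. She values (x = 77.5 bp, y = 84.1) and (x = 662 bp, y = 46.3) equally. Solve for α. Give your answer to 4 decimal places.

Indifference: 77.5^α · 84.1^(1−α) = 662^α · 46.3^(1−α).
(77.5/662)^α = (46.3/84.1)^(1−α); take logs: α·ln(77.5/662) = (1−α)·ln(46.3/84.1), i.e. α·-2.1449876 = (1−α)·-0.5968646.
Thus α·(-2.7418522) = -0.5968646, so α = -0.5968646/-2.7418522 ≈ 0.2177.

α ≈ 0.2177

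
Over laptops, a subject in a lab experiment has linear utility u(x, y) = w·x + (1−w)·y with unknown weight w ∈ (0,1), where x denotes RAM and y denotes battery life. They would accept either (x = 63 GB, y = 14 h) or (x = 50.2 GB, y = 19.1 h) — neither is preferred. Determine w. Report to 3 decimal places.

Indifference: w·63 + (1−w)·14 = w·50.2 + (1−w)·19.1.
Collecting terms: w·12.8 = (1−w)·5.1.
The marginal rate of substitution is 5.1/12.8, so w = 5.1/(12.8+5.1) = 0.285.

w = 0.285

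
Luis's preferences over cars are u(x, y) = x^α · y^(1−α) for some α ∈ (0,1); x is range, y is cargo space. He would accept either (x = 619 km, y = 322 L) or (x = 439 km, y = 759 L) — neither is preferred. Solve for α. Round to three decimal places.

α ≈ 0.714

The Cobb–Douglas utilities coincide, so 619^α·322^(1−α) = 439^α·759^(1−α).
(619/439)^α = (759/322)^(1−α); take logs: α·ln(619/439) = (1−α)·ln(759/322), i.e. α·0.343606 = (1−α)·0.857450.
So α/(1−α) = (0.857450)/(0.343606) = 2.495445, and α = 2.495445/3.495445 ≈ 0.714.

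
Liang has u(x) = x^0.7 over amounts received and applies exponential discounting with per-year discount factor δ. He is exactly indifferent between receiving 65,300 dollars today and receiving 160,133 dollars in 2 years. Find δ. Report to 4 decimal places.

Equating discounted utilities: u(65300) = δ^2·u(160133) ⇒ δ^2 = u(65300)/u(160133).
With u(x) = x^0.7: δ^2 = 65300^0.7/160133^0.7 = (65300/160133)^0.7 = 0.53371.
Hence δ = (0.53371)^(1/2) = 0.730552.

δ ≈ 0.7306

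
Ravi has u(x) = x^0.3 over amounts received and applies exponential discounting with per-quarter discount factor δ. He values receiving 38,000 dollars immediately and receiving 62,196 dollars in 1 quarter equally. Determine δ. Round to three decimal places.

δ ≈ 0.863

The payoff in 1 quarter is discounted by δ, so u(38000) = δ·u(62196) and δ = u(38000)/u(62196).
Since u(x) = x^0.3, δ = (38000/62196)^0.3 = 0.61097^0.3 = 0.86259.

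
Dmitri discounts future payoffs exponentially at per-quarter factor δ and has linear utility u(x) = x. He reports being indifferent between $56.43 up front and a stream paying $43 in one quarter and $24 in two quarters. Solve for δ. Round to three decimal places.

Present value of the stream is 43·δ + 24·δ². Indifference gives 43δ + 24δ² = 56.43.
So 24δ² + 43δ − 56.43 = 0.
The positive root is δ = [−43 + √(43² + 4·24·56.43)] / (2·24) = (−43 + 85.242)/48 ≈ 0.880.

δ ≈ 0.880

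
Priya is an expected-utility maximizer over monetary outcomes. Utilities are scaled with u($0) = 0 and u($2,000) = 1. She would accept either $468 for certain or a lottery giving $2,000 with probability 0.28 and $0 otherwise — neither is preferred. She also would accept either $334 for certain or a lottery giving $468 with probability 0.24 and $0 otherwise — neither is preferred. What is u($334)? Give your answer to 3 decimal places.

From the first indifference, u($468) = 0.28·u($2,000) + 0.72·u($0) = 0.28·1 + 0.72·0 = 0.28.
The second indifference gives u($334) = 0.24·u($468) + 0.76·u($0) = 0.24·0.28 + 0.76·0.00 = 0.0672.

0.067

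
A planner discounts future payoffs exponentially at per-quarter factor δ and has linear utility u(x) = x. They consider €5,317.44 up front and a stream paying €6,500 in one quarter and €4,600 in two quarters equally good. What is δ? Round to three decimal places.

The stream is worth 6500δ + 4600δ² today, so 6500δ + 4600δ² = 5317.44.
So 4600δ² + 6500δ − 5317.44 = 0.
The positive root is δ = [−6500 + √(6500² + 4·4600·5317.44)] / (2·4600) = (−6500 + 11836.000)/9200 ≈ 0.580.

δ ≈ 0.580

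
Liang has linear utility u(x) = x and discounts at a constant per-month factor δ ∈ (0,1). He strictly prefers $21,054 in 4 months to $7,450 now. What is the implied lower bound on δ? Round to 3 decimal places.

Under u(x) = x this choice says 7450 < δ^4·21054.
Hence δ^4 > 7450/21054 = 0.35385, and x ↦ x^(1/4) is increasing on (0,∞).
δ > (7450/21054)^(1/4) ≈ 0.771.

δ > 0.771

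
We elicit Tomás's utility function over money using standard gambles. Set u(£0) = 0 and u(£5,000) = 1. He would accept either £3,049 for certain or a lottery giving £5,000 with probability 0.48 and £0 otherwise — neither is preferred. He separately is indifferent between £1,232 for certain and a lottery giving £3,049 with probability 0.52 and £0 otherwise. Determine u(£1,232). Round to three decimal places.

0.250

From the first indifference, u(£3,049) = 0.48·u(£5,000) + 0.52·u(£0) = 0.48·1 + 0.52·0 = 0.48.
Then u(£1,232) = 0.52·u(£3,049) + 0.48·u(£0) = 0.52·0.48 + 0.48·0.00 = 0.2496.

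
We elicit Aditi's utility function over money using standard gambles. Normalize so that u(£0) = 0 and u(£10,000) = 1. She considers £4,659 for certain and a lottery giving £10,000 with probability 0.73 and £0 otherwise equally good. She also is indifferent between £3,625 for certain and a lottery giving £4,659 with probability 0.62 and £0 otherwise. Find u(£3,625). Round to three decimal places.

0.453

From the first indifference, u(£4,659) = 0.73·u(£10,000) + 0.27·u(£0) = 0.73·1 + 0.27·0 = 0.73.
Then u(£3,625) = 0.62·u(£4,659) + 0.38·u(£0) = 0.62·0.73 + 0.38·0.00 = 0.4526.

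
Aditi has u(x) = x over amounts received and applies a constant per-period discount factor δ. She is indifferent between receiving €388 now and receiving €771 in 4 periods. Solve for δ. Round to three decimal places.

δ ≈ 0.842

Indifference means u(388) = δ^4 · u(771), so δ^4 = u(388)/u(771).
With u(x) = x: δ^4 = 388/771 = 0.50324.
So δ = 0.50324^(1/4) ≈ 0.842.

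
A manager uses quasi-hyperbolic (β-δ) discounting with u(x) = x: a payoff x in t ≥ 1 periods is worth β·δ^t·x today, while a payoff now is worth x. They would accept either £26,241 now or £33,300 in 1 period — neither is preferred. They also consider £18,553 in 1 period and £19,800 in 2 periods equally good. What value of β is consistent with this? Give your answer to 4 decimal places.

From the later pair, β·δ^1·18553 = β·δ^2·19800; dividing through, δ = 18553/19800 = 0.93702.
Substituting δ into 26241 = β·δ·33300: β = 26241/(31202.773) ≈ 0.8410.

β ≈ 0.8410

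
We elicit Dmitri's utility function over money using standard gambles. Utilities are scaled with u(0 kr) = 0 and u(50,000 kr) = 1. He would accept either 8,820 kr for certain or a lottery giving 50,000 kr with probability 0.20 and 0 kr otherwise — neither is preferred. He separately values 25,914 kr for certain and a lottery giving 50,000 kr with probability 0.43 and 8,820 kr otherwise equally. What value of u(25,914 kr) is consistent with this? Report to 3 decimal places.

The first gamble pins u(8,820 kr): it must equal 0.20·1 + 0.80·0 = 0.20.
Chaining: u(25,914 kr) = 0.43·1.00 + 0.57·0.20 = 0.5440.

0.544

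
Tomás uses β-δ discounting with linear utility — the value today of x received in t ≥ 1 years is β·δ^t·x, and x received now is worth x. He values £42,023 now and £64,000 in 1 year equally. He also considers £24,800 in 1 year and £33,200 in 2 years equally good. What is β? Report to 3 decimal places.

β ≈ 0.879

The second indifference involves only future payoffs, so β cancels: β·δ^1·24800 = β·δ^2·33200, giving δ = 24800/33200 = 0.74699.
The first indifference: 42023 = β·δ·64000, so β = 42023/(δ·64000) = 42023/(0.74699·64000) ≈ 0.879.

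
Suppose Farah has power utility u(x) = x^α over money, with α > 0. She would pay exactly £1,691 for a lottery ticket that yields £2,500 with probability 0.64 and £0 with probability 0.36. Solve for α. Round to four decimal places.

α ≈ 1.1415

EU(lottery) = 0.64·2500^α + 0.36·0 = 0.64·2500^α.
Indifference: 1691^α = 0.64·2500^α, so (1691/2500)^α = 0.64.
Take logs: α = ln 0.64 / ln(1691/2500) ≈ 1.141485.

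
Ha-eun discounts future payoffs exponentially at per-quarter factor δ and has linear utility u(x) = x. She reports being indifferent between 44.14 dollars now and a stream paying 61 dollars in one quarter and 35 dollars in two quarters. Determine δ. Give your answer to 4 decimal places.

Present value of the stream is 61·δ + 35·δ². Indifference gives 61δ + 35δ² = 44.14.
Rearranged: 35δ² + 61δ − 44.14 = 0.
δ = (−61 + √(61² + 4·35·44.14)) / (2·35) = (−61 + √9900.60) / 70 ≈ 0.5500.

δ ≈ 0.5500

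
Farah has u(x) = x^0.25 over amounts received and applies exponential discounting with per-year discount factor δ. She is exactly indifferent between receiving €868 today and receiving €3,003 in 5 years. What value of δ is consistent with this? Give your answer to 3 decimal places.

δ ≈ 0.940

Indifference means u(868) = δ^5 · u(3003), so δ^5 = u(868)/u(3003).
With u(x) = x^0.25: δ^5 = 868^0.25/3003^0.25 = (868/3003)^0.25 = 0.73323.
Hence δ = (0.73323)^(1/5) = 0.93983.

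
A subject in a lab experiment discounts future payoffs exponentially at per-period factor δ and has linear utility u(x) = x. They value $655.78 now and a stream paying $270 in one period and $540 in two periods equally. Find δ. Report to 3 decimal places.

δ ≈ 0.880

Present value of the stream is 270·δ + 540·δ². Indifference gives 270δ + 540δ² = 655.78.
That is, 540δ² + 270δ − 655.78 = 0, a quadratic in δ.
δ = (−270 + √(270² + 4·540·655.78)) / (2·540) = (−270 + √1489384.80) / 1080 ≈ 0.880.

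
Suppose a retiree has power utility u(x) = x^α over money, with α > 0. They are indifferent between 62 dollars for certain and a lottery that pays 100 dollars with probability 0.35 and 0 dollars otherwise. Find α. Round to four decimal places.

EU(lottery) = 0.35·100^α + 0.65·0 = 0.35·100^α.
Indifference: 62^α = 0.35·100^α, so (62/100)^α = 0.35.
α = ln(0.35) / ln(62/100) = -1.0498221/-0.4780358 ≈ 2.1961.

α ≈ 2.1961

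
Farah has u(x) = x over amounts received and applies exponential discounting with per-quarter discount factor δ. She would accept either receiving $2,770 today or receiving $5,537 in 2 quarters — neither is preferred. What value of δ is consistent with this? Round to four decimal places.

δ ≈ 0.7073

Equating discounted utilities: u(2770) = δ^2·u(5537) ⇒ δ^2 = u(2770)/u(5537).
With u(x) = x: δ^2 = 2770/5537 = 0.50027.
Taking the square root: δ = 0.50027^(1/2) ≈ 0.7073.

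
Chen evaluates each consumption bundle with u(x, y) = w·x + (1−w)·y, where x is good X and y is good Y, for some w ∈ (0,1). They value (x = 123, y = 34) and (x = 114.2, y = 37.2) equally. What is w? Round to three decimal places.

Equating utilities: w·123 + (1−w)·34 = w·114.2 + (1−w)·37.2.
Rearranging, 8.8·w − 3.2·(1−w) = 0.
The marginal rate of substitution is 3.2/8.8, so w = 3.2/(8.8+3.2) = 0.267.

w = 0.267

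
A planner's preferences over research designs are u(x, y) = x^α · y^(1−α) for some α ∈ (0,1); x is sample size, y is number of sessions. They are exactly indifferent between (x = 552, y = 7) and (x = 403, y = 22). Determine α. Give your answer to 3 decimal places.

α ≈ 0.784

Set the two utilities equal: 552^α·7^(1−α) = 403^α·22^(1−α).
(552/403)^α = (22/7)^(1−α); take logs: α·ln(552/403) = (1−α)·ln(22/7), i.e. α·0.314611 = (1−α)·1.145132.
So α/(1−α) = (1.145132)/(0.314611) = 3.639835, and α = 3.639835/4.639835 ≈ 0.784.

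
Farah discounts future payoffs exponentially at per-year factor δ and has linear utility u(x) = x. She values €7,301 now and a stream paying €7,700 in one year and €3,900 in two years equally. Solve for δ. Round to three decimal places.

δ ≈ 0.700

The stream is worth 7700δ + 3900δ² today, so 7700δ + 3900δ² = 7301.
That is, 3900δ² + 7700δ − 7301 = 0, a quadratic in δ.
By the quadratic formula (taking the positive root), δ = (−7700 + √173185600.00) / 7800 ≈ 0.700.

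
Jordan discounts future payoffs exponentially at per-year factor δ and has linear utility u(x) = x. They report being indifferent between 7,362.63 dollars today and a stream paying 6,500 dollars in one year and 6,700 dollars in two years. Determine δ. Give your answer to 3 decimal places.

Present value of the stream is 6500·δ + 6700·δ². Indifference gives 6500δ + 6700δ² = 7362.63.
That is, 6700δ² + 6500δ − 7362.63 = 0, a quadratic in δ.
δ = (−6500 + √(6500² + 4·6700·7362.63)) / (2·6700) = (−6500 + √239568484.00) / 13400 ≈ 0.670.

δ ≈ 0.670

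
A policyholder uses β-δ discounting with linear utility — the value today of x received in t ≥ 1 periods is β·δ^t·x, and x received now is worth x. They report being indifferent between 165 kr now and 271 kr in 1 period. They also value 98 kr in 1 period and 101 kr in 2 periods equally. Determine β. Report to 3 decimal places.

β ≈ 0.627

From the later pair, β·δ^1·98 = β·δ^2·101; dividing through, δ = 98/101 = 0.97030.
Substituting δ into 165 = β·δ·271: β = 165/(262.950) ≈ 0.627.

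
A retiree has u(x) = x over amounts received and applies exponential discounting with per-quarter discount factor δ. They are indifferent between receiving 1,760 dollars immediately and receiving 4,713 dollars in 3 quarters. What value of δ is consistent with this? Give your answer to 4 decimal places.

δ ≈ 0.7201

The payoff in 3 quarters is discounted by δ^3, so u(1760) = δ^3·u(4713) and δ^3 = u(1760)/u(4713).
With u(x) = x: δ^3 = 1760/4713 = 0.37344.
Hence δ = (0.37344)^(1/3) = 0.720120.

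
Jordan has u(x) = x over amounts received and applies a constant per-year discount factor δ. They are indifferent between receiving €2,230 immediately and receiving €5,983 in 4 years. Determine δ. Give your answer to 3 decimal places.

δ ≈ 0.781

Equating discounted utilities: u(2230) = δ^4·u(5983) ⇒ δ^4 = u(2230)/u(5983).
With u(x) = x: δ^4 = 2230/5983 = 0.37272.
Taking the 4th root: δ = 0.37272^(1/4) ≈ 0.781.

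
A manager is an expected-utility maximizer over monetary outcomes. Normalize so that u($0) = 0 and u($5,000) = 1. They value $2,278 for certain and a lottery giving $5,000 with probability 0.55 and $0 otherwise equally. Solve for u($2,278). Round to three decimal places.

By the standard-gamble method, u($2,278) is just the indifference probability on the best outcome: 0.55.

0.550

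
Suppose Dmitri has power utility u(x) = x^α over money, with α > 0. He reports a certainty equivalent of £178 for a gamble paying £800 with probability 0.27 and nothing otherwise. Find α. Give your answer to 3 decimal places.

Since u(0) = 0, the lottery's EU is 0.27·800^α.
Equating: 178^α = 0.27·800^α, i.e. 0.2225^α = 0.27.
Take logs: α = ln 0.27 / ln(178/800) ≈ 0.87125.

α ≈ 0.871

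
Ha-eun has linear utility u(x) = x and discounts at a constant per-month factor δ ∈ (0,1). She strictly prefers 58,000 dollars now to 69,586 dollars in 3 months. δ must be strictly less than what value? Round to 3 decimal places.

Comparing present values: 58000 > δ^3·69586.
So δ^3 < 58000/69586 = 0.83350; taking the cube root of both positive sides preserves the inequality.
δ < (58000/69586)^(1/3) ≈ 0.941.

δ < 0.941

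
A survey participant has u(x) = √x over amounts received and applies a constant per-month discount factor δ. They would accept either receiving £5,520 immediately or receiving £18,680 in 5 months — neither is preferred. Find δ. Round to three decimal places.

δ ≈ 0.885

Indifference means u(5520) = δ^5 · u(18680), so δ^5 = u(5520)/u(18680).
With u(x) = √x: δ^5 = √5520/√18680 = √(5520/18680) = 0.54360.
Taking the 5th root: δ = 0.54360^(1/5) ≈ 0.885.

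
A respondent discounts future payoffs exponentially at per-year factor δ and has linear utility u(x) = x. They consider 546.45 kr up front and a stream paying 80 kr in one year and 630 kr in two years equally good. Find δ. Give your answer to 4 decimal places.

The stream is worth 80δ + 630δ² today, so 80δ + 630δ² = 546.45.
That is, 630δ² + 80δ − 546.45 = 0, a quadratic in δ.
The positive root is δ = [−80 + √(80² + 4·630·546.45)] / (2·630) = (−80 + 1176.203)/1260 ≈ 0.8700.

δ ≈ 0.8700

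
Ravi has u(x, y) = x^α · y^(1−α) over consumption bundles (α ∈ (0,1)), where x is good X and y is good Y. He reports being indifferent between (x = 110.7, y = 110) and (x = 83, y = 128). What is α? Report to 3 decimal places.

The Cobb–Douglas utilities coincide, so 110.7^α·110^(1−α) = 83^α·128^(1−α).
(110.7/83)^α = (128/110)^(1−α); take logs: α·ln(110.7/83) = (1−α)·ln(128/110), i.e. α·0.287983 = (1−α)·0.151550.
With A = 0.287983 and B = 0.151550: α·A = (1−α)·B, so α = B/(A+B) = 0.151550/0.439533 ≈ 0.345.

α ≈ 0.345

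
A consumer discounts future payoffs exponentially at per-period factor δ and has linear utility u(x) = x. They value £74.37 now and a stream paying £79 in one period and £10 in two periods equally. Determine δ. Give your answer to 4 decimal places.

δ ≈ 0.8499

Equating present values: 74.37 = 79δ + 10δ².
So 10δ² + 79δ − 74.37 = 0.
By the quadratic formula (taking the positive root), δ = (−79 + √9215.80) / 20 ≈ 0.8499.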